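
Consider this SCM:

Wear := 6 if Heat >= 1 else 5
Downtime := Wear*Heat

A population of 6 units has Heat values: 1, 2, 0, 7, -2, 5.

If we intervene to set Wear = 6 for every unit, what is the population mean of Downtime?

13

Every unit gets Wear=6 under the intervention. Downtime values become 6, 12, 0, 42, -12, 30; E[Downtime|do(Wear=6)] = 13.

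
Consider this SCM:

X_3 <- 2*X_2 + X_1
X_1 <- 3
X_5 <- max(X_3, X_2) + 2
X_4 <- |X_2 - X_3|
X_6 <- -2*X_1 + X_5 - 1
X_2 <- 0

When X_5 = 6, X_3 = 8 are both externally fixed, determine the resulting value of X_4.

8

Under do(X_5 = 6, X_3 = 8), each intervened variable's structural equation is replaced by its fixed value.
X_4 = |X_2 - X_3|  [with X_2=0, X_3=8]  = 8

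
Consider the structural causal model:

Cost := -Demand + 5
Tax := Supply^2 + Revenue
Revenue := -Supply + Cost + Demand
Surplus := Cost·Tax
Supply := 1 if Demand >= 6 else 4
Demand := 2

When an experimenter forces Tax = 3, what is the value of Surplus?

The intervention breaks the incoming arrows to Tax: Tax := Supply^2 + Revenue no longer applies, and Tax = 3.
Cost = -Demand + 5  [with Demand=2]  = 3
Surplus = Cost·Tax  [with Cost=3, Tax=3]  = 9

9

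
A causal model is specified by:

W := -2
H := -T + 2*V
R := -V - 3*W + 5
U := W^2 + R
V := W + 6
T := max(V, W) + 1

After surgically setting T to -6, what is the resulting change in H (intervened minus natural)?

The intervention breaks the incoming arrows to T: T := max(V, W) + 1 no longer applies, and T = -6.
V = W + 6  [with W=-2]  = 4
H = -T + 2*V  [with T=-6, V=4]  = 14
Without intervention: V = W + 6  [with W=-2]  = 4; T = max(V, W) + 1  [with V=4, W=-2]  = 5; H = -T + 2*V  [with T=5, V=4]  = 3.
Change = 14 − 3 = 11.

11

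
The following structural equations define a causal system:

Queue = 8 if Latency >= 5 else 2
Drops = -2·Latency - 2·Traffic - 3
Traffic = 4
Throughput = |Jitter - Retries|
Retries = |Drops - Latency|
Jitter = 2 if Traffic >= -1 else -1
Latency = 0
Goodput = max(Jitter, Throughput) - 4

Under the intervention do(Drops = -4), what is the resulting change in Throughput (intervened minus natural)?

-7

The intervention breaks the incoming arrows to Drops: Drops = -2·Latency - 2·Traffic - 3 no longer applies, and Drops = -4.
Retries = |Drops - Latency|  [with Drops=-4, Latency=0]  = 4
Jitter = 2 if Traffic >= -1 else -1  [with Traffic=4]  = 2
Throughput = |Jitter - Retries|  [with Jitter=2, Retries=4]  = 2
Without intervention: Drops = -2·Latency - 2·Traffic - 3  [with Latency=0, Traffic=4]  = -11; Retries = |Drops - Latency|  [with Drops=-11, Latency=0]  = 11; Jitter = 2 if Traffic >= -1 else -1  [with Traffic=4]  = 2; Throughput = |Jitter - Retries|  [with Jitter=2, Retries=11]  = 9.
Change = 2 − 9 = -7.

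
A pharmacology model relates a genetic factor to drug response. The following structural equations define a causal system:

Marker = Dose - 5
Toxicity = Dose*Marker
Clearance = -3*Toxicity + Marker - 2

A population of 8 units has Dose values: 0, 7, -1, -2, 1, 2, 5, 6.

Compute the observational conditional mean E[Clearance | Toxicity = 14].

Observing Toxicity=14 restricts to units where Toxicity's equation naturally yields 14: Dose ∈ {7, -2}. In that subpopulation Clearance = -42, -51, mean -46.5.

-46.5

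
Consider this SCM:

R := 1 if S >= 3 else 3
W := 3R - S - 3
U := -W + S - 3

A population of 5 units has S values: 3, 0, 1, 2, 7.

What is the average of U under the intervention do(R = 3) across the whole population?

The intervention sets R=3 in all 5 units regardless of S. Recomputing U per unit gives -3, -9, -7, -5, 5; average -3.8.

-3.8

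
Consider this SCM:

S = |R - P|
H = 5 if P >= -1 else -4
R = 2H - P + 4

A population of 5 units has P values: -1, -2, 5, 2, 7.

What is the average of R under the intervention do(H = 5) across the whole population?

11.8

Every unit gets H=5 under the intervention. R values become 15, 16, 9, 12, 7; E[R|do(H=5)] = 11.8.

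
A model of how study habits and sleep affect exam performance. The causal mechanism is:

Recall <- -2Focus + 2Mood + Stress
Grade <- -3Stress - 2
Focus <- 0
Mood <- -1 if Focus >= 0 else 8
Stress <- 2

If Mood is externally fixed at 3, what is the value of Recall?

The intervention breaks the incoming arrows to Mood: Mood <- -1 if Focus >= 0 else 8 no longer applies, and Mood = 3.
Recall = -2Focus + 2Mood + Stress  [with Focus=0, Mood=3, Stress=2]  = 8

8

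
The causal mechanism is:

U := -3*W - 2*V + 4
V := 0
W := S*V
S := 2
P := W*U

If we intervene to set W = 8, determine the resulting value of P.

do(W=8) replaces the equation W := S*V with the constant W = 8.
U = -3*W - 2*V + 4  [with W=8, V=0]  = -20
P = W*U  [with W=8, U=-20]  = -160

-160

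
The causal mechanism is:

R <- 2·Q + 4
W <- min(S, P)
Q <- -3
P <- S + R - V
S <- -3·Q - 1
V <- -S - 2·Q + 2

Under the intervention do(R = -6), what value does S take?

8

The intervention breaks the incoming arrows to R: R <- 2·Q + 4 no longer applies, and R = -6.
Since S is not a descendant of the intervened variable, it is unaffected.
S = -3·Q - 1  [with Q=-3]  = 8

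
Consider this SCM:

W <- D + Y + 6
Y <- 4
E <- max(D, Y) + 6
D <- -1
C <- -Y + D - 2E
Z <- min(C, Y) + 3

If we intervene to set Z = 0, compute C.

-25

The intervention breaks the incoming arrows to Z: Z <- min(C, Y) + 3 no longer applies, and Z = 0.
Since C is not a descendant of the intervened variable, it is unaffected.
E = max(D, Y) + 6  [with D=-1, Y=4]  = 10
C = -Y + D - 2E  [with Y=4, D=-1, E=10]  = -25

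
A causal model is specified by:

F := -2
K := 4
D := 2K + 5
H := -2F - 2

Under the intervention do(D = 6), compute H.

The intervention breaks the incoming arrows to D: D := 2K + 5 no longer applies, and D = 6.
H is not downstream of the intervention, so its value is determined by the original equations.
H = -2F - 2  [with F=-2]  = 2

2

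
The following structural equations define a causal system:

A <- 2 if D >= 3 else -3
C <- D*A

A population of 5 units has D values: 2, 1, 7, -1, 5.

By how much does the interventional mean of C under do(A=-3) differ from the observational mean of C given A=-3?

-6.4

Every unit gets A=-3 under the intervention. C values become -6, -3, -21, 3, -15; E[C|do(A=-3)] = -8.4.
Observing A=-3 restricts to units where A's equation naturally yields -3: D ∈ {2, 1, -1}. In that subpopulation C = -6, -3, 3, mean -2.
Difference = -8.4 − (-2) = -6.4.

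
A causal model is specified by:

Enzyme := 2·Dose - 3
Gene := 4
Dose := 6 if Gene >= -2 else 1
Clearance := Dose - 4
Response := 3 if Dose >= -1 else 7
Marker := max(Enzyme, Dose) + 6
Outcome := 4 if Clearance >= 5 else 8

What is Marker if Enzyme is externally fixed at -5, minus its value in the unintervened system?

The intervention breaks the incoming arrows to Enzyme: Enzyme := 2·Dose - 3 no longer applies, and Enzyme = -5.
Dose = 6 if Gene >= -2 else 1  [with Gene=4]  = 6
Marker = max(Enzyme, Dose) + 6  [with Enzyme=-5, Dose=6]  = 12
Without intervention: Dose = 6 if Gene >= -2 else 1  [with Gene=4]  = 6; Enzyme = 2·Dose - 3  [with Dose=6]  = 9; Marker = max(Enzyme, Dose) + 6  [with Enzyme=9, Dose=6]  = 15.
Change = 12 − 15 = -3.

-3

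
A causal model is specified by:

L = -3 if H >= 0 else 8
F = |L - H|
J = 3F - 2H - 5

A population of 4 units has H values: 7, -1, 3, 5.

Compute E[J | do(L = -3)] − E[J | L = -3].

The intervention sets L=-3 in all 4 units regardless of H. Recomputing J per unit gives 11, 3, 7, 9; average 7.5.
Observing L=-3 restricts to units where L's equation naturally yields -3: H ∈ {7, 3, 5}. In that subpopulation J = 11, 7, 9, mean 9.
Difference = 7.5 − 9 = -1.5.

-1.5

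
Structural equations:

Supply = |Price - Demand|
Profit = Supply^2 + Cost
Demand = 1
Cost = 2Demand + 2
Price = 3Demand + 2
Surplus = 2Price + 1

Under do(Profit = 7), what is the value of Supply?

4

do(Profit=7) replaces the equation Profit = Supply^2 + Cost with the constant Profit = 7.
Supply is not downstream of the intervention, so its value is determined by the original equations.
Price = 3Demand + 2  [with Demand=1]  = 5
Supply = |Price - Demand|  [with Price=5, Demand=1]  = 4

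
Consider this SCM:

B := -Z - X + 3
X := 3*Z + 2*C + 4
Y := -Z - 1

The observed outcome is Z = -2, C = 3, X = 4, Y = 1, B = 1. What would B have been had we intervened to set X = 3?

2

do(X=3) replaces the equation X := 3*Z + 2*C + 4 with the constant X = 3.
B = -Z - X + 3  [with Z=-2, X=3]  = 2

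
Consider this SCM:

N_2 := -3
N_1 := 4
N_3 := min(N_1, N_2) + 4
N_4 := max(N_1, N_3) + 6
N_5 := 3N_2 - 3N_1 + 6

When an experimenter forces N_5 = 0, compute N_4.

10

The intervention breaks the incoming arrows to N_5: N_5 := 3N_2 - 3N_1 + 6 no longer applies, and N_5 = 0.
Since N_4 is not a descendant of the intervened variable, it is unaffected.
N_3 = min(N_1, N_2) + 4  [with N_1=4, N_2=-3]  = 1
N_4 = max(N_1, N_3) + 6  [with N_1=4, N_3=1]  = 10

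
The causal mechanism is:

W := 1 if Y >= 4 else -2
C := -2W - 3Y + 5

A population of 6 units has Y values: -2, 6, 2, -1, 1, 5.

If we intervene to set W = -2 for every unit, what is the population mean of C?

Every unit gets W=-2 under the intervention. C values become 15, -9, 3, 12, 6, -6; E[C|do(W=-2)] = 3.5.

3.5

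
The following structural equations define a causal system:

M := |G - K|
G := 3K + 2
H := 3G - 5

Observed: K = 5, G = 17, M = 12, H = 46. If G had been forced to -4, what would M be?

9

The intervention breaks the incoming arrows to G: G := 3K + 2 no longer applies, and G = -4.
M = |G - K|  [with G=-4, K=5]  = 9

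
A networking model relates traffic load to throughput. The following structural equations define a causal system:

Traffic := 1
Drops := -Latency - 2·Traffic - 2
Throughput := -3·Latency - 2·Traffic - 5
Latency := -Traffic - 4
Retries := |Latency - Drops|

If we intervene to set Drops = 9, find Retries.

14

The intervention breaks the incoming arrows to Drops: Drops := -Latency - 2·Traffic - 2 no longer applies, and Drops = 9.
Latency = -Traffic - 4  [with Traffic=1]  = -5
Retries = |Latency - Drops|  [with Latency=-5, Drops=9]  = 14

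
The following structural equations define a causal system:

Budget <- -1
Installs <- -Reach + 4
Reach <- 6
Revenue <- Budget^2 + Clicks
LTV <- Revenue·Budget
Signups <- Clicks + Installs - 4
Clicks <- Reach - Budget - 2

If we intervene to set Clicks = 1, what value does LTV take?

-2

The intervention breaks the incoming arrows to Clicks: Clicks <- Reach - Budget - 2 no longer applies, and Clicks = 1.
Revenue = Budget^2 + Clicks  [with Budget=-1, Clicks=1]  = 2
LTV = Revenue·Budget  [with Revenue=2, Budget=-1]  = -2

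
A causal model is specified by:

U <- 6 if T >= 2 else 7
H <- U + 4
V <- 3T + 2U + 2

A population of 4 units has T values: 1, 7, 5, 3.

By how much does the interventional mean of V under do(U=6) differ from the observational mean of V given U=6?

The intervention sets U=6 in all 4 units regardless of T. Recomputing V per unit gives 17, 35, 29, 23; average 26.
Observing U=6 restricts to units where U's equation naturally yields 6: T ∈ {7, 5, 3}. In that subpopulation V = 35, 29, 23, mean 29.
Difference = 26 − 29 = -3.

-3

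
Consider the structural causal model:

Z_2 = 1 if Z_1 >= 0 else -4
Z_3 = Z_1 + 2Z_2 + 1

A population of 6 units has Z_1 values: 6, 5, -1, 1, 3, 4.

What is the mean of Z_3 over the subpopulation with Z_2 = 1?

E[Z_3|Z_2=1] averages over only the 5 units with Z_2=1 (Z_1 = 6, 5, 1, 3, 4): Z_3 = 9, 8, 4, 6, 7, mean 6.8.

6.8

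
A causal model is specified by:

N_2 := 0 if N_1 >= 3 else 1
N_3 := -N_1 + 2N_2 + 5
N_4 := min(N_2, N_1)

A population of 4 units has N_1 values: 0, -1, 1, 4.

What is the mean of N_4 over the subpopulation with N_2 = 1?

Observing N_2=1 restricts to units where N_2's equation naturally yields 1: N_1 ∈ {0, -1, 1}. In that subpopulation N_4 = 0, -1, 1, mean 0.

0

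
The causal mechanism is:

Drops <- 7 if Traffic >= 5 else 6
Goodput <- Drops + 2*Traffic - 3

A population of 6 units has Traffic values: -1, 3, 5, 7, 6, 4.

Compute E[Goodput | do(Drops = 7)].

do(Drops=7) breaks Drops's dependence on Traffic. With Drops=7 fixed, Goodput across the units is 2, 10, 14, 18, 16, 12, mean 12.

12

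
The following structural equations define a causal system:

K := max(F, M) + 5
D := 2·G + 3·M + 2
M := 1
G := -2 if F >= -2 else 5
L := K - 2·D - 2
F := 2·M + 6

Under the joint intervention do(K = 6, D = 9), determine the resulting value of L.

-14

Setting K = 6, D = 9 by intervention discards those variables' equations.
L = K - 2·D - 2  [with K=6, D=9]  = -14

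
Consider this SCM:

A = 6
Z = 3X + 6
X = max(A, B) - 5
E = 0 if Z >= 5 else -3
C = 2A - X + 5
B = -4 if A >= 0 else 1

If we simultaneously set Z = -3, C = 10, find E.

The joint intervention fixes Z = -3, C = 10, removing each variable's own equation.
E = 0 if Z >= 5 else -3  [with Z=-3]  = -3

-3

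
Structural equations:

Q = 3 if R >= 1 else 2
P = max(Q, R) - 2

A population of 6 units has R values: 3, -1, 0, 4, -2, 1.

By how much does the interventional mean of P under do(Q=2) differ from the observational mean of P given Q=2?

The intervention sets Q=2 in all 6 units regardless of R. Recomputing P per unit gives 1, 0, 0, 2, 0, 0; average 0.5.
Observing Q=2 restricts to units where Q's equation naturally yields 2: R ∈ {-1, 0, -2}. In that subpopulation P = 0, 0, 0, mean 0.
Difference = 0.5 − 0 = 0.5.

0.5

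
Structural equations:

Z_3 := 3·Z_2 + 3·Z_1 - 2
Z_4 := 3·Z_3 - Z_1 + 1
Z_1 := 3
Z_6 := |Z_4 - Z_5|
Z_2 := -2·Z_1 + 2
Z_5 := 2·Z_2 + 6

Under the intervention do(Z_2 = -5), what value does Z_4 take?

-26

Under do(Z_2=-5), the mechanism Z_2 := -2·Z_1 + 2 is discarded; Z_2 is fixed at -5.
Z_3 = 3·Z_2 + 3·Z_1 - 2  [with Z_2=-5, Z_1=3]  = -8
Z_4 = 3·Z_3 - Z_1 + 1  [with Z_3=-8, Z_1=3]  = -26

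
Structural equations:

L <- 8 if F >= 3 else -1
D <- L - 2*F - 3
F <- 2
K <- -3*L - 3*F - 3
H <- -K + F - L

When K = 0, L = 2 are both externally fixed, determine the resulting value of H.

0

Setting K = 0, L = 2 by intervention discards those variables' equations.
H = -K + F - L  [with K=0, F=2, L=2]  = 0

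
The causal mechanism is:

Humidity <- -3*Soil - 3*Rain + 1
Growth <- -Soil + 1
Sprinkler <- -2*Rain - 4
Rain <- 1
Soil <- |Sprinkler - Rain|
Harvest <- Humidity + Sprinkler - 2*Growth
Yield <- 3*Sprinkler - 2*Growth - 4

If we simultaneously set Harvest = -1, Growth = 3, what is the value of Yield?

Setting Harvest = -1, Growth = 3 by intervention discards those variables' equations.
Sprinkler = -2*Rain - 4  [with Rain=1]  = -6
Yield = 3*Sprinkler - 2*Growth - 4  [with Sprinkler=-6, Growth=3]  = -28

-28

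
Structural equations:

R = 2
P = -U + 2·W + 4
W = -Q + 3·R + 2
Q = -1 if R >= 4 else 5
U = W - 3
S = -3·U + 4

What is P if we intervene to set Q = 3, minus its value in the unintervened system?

Under do(Q=3), the mechanism Q = -1 if R >= 4 else 5 is discarded; Q is fixed at 3.
W = -Q + 3·R + 2  [with Q=3, R=2]  = 5
U = W - 3  [with W=5]  = 2
P = -U + 2·W + 4  [with U=2, W=5]  = 12
Without intervention: Q = -1 if R >= 4 else 5  [with R=2]  = 5; W = -Q + 3·R + 2  [with Q=5, R=2]  = 3; U = W - 3  [with W=3]  = 0; P = -U + 2·W + 4  [with U=0, W=3]  = 10.
Change = 12 − 10 = 2.

2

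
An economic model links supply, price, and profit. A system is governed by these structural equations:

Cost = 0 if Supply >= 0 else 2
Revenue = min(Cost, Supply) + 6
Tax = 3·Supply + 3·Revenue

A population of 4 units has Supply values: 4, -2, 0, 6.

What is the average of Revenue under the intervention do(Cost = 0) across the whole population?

Every unit gets Cost=0 under the intervention. Revenue values become 6, 4, 6, 6; E[Revenue|do(Cost=0)] = 5.5.

5.5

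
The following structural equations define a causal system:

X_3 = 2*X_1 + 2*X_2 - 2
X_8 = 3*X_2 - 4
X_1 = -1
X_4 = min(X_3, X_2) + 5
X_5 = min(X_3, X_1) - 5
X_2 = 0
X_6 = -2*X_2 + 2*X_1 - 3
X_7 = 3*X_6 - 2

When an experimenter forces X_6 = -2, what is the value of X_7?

Intervening sets X_6 = -2 and removes its equation (X_6 = -2*X_2 + 2*X_1 - 3).
X_7 = 3*X_6 - 2  [with X_6=-2]  = -8

-8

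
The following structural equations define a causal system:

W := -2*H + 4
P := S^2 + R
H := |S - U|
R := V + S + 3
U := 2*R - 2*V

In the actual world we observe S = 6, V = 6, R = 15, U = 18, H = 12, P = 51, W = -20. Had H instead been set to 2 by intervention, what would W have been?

0

Under do(H=2), the mechanism H := |S - U| is discarded; H is fixed at 2.
W = -2*H + 4  [with H=2]  = 0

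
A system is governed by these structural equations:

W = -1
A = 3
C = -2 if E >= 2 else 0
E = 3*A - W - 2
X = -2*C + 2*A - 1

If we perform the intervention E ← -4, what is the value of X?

5

do(E=-4) replaces the equation E = 3*A - W - 2 with the constant E = -4.
C = -2 if E >= 2 else 0  [with E=-4]  = 0
X = -2*C + 2*A - 1  [with C=0, A=3]  = 5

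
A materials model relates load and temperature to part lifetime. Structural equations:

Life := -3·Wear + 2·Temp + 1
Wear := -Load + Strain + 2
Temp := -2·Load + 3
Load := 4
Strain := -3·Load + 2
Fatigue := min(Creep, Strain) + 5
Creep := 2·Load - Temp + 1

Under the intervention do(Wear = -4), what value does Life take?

3

Under do(Wear=-4), the mechanism Wear := -Load + Strain + 2 is discarded; Wear is fixed at -4.
Temp = -2·Load + 3  [with Load=4]  = -5
Life = -3·Wear + 2·Temp + 1  [with Wear=-4, Temp=-5]  = 3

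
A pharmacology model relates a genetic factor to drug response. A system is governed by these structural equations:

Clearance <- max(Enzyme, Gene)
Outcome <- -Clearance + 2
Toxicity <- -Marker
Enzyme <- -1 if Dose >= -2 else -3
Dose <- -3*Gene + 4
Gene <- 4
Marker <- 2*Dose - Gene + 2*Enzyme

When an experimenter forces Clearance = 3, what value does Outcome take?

Intervening sets Clearance = 3 and removes its equation (Clearance <- max(Enzyme, Gene)).
Outcome = -Clearance + 2  [with Clearance=3]  = -1

-1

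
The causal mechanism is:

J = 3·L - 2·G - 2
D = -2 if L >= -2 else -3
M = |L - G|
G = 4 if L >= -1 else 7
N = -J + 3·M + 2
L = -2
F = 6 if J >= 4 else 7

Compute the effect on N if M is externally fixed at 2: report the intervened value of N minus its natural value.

do(M=2) replaces the equation M = |L - G| with the constant M = 2.
G = 4 if L >= -1 else 7  [with L=-2]  = 7
J = 3·L - 2·G - 2  [with L=-2, G=7]  = -22
N = -J + 3·M + 2  [with J=-22, M=2]  = 30
Without intervention: G = 4 if L >= -1 else 7  [with L=-2]  = 7; M = |L - G|  [with L=-2, G=7]  = 9; J = 3·L - 2·G - 2  [with L=-2, G=7]  = -22; N = -J + 3·M + 2  [with J=-22, M=9]  = 51.
Change = 30 − 51 = -21.

-21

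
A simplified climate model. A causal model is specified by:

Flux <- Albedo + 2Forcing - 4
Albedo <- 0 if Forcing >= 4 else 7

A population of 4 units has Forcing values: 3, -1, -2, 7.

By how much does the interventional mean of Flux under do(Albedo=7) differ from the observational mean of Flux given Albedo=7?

do(Albedo=7) breaks Albedo's dependence on Forcing. With Albedo=7 fixed, Flux across the units is 9, 1, -1, 17, mean 6.5.
Conditioning on Albedo=7 selects the 3 unit(s) with Forcing ∈ {3, -1, -2}. Their Flux values: 9, 1, -1. Mean = 3.
Difference = 6.5 − 3 = 3.5.

3.5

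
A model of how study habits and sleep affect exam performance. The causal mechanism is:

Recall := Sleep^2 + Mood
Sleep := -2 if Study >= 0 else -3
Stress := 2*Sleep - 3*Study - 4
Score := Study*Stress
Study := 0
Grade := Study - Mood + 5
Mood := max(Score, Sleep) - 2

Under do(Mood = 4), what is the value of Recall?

8

The intervention breaks the incoming arrows to Mood: Mood := max(Score, Sleep) - 2 no longer applies, and Mood = 4.
Sleep = -2 if Study >= 0 else -3  [with Study=0]  = -2
Recall = Sleep^2 + Mood  [with Sleep=-2, Mood=4]  = 8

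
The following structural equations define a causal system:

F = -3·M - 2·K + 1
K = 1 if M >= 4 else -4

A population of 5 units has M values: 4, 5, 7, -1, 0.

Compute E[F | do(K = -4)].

Under do(K=-4), K's equation is replaced by K=-4 for every unit. Per-unit F: -3, -6, -12, 12, 9. Mean = 0.

0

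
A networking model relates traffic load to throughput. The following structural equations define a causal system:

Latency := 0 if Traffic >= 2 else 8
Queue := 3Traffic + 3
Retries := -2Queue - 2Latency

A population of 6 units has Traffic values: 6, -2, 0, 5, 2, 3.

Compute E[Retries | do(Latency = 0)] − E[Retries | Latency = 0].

10

The intervention sets Latency=0 in all 6 units regardless of Traffic. Recomputing Retries per unit gives -42, 6, -6, -36, -18, -24; average -20.
Observing Latency=0 restricts to units where Latency's equation naturally yields 0: Traffic ∈ {6, 5, 2, 3}. In that subpopulation Retries = -42, -36, -18, -24, mean -30.
Difference = -20 − (-30) = 10.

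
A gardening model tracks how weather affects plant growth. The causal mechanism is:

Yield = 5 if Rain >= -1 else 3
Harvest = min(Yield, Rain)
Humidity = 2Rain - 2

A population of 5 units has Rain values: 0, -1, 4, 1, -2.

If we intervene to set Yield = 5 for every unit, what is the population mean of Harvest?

0.4

Under do(Yield=5), Yield's equation is replaced by Yield=5 for every unit. Per-unit Harvest: 0, -1, 4, 1, -2. Mean = 0.4.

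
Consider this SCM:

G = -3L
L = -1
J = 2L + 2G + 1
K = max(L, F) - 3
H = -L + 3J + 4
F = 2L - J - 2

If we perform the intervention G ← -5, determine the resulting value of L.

-1

Under do(G=-5), the mechanism G = -3L is discarded; G is fixed at -5.
L is not downstream of the intervention, so its value is determined by the original equations.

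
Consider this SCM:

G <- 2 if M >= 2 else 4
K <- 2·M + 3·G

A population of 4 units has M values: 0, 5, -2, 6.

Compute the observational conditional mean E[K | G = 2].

17

E[K|G=2] averages over only the 2 units with G=2 (M = 5, 6): K = 16, 18, mean 17.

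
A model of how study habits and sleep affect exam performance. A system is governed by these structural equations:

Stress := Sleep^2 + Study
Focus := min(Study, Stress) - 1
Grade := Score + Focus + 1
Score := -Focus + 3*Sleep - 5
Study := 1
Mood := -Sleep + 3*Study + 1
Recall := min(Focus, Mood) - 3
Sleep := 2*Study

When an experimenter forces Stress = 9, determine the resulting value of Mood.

2

The intervention breaks the incoming arrows to Stress: Stress := Sleep^2 + Study no longer applies, and Stress = 9.
No directed path runs from Stress to Mood, so Mood keeps its natural value.
Sleep = 2*Study  [with Study=1]  = 2
Mood = -Sleep + 3*Study + 1  [with Sleep=2, Study=1]  = 2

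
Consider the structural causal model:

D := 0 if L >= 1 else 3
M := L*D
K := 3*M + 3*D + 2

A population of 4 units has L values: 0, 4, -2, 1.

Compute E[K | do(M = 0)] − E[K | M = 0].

1.5

Every unit gets M=0 under the intervention. K values become 11, 2, 11, 2; E[K|do(M=0)] = 6.5.
E[K|M=0] averages over only the 3 units with M=0 (L = 0, 4, 1): K = 11, 2, 2, mean 5.
Difference = 6.5 − 5 = 1.5.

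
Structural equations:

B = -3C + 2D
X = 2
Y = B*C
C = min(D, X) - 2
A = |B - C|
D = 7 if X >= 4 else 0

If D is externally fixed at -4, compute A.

16

Under do(D=-4), the mechanism D = 7 if X >= 4 else 0 is discarded; D is fixed at -4.
C = min(D, X) - 2  [with D=-4, X=2]  = -6
B = -3C + 2D  [with C=-6, D=-4]  = 10
A = |B - C|  [with B=10, C=-6]  = 16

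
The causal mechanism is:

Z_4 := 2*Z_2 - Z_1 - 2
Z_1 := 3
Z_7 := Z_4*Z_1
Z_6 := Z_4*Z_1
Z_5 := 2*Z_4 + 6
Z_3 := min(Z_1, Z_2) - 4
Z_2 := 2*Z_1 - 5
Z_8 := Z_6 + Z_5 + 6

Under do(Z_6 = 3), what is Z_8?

9

Intervening sets Z_6 = 3 and removes its equation (Z_6 := Z_4*Z_1).
Z_2 = 2*Z_1 - 5  [with Z_1=3]  = 1
Z_4 = 2*Z_2 - Z_1 - 2  [with Z_2=1, Z_1=3]  = -3
Z_5 = 2*Z_4 + 6  [with Z_4=-3]  = 0
Z_8 = Z_6 + Z_5 + 6  [with Z_6=3, Z_5=0]  = 9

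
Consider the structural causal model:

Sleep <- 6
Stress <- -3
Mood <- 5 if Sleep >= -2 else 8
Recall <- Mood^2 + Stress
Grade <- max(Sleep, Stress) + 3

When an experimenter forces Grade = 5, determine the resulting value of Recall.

The intervention breaks the incoming arrows to Grade: Grade <- max(Sleep, Stress) + 3 no longer applies, and Grade = 5.
Since Recall is not a descendant of the intervened variable, it is unaffected.
Mood = 5 if Sleep >= -2 else 8  [with Sleep=6]  = 5
Recall = Mood^2 + Stress  [with Mood=5, Stress=-3]  = 22

22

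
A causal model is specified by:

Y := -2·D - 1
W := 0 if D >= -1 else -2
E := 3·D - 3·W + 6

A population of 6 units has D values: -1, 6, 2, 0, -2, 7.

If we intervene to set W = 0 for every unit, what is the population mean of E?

do(W=0) breaks W's dependence on D. With W=0 fixed, E across the units is 3, 24, 12, 6, 0, 27, mean 12.

12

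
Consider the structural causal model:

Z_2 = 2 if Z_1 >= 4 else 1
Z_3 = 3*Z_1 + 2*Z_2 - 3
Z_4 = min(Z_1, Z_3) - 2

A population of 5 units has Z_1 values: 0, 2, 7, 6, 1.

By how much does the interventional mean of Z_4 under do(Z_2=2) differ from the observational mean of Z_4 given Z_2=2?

Under do(Z_2=2), Z_2's equation is replaced by Z_2=2 for every unit. Per-unit Z_4: -2, 0, 5, 4, -1. Mean = 1.2.
Observing Z_2=2 restricts to units where Z_2's equation naturally yields 2: Z_1 ∈ {7, 6}. In that subpopulation Z_4 = 5, 4, mean 4.5.
Difference = 1.2 − 4.5 = -3.3.

-3.3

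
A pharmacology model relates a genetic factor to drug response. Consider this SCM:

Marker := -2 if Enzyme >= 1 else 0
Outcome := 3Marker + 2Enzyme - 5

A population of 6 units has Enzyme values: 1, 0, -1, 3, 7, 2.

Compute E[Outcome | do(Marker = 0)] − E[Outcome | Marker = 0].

5

Under do(Marker=0), Marker's equation is replaced by Marker=0 for every unit. Per-unit Outcome: -3, -5, -7, 1, 9, -1. Mean = -1.
Observing Marker=0 restricts to units where Marker's equation naturally yields 0: Enzyme ∈ {0, -1}. In that subpopulation Outcome = -5, -7, mean -6.
Difference = -1 − (-6) = 5.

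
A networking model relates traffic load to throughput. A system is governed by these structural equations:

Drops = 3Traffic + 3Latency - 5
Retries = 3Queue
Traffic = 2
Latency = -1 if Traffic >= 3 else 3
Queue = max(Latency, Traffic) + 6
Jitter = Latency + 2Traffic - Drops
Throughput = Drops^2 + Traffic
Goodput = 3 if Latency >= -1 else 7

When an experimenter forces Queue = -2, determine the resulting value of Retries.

-6

do(Queue=-2) replaces the equation Queue = max(Latency, Traffic) + 6 with the constant Queue = -2.
Retries = 3Queue  [with Queue=-2]  = -6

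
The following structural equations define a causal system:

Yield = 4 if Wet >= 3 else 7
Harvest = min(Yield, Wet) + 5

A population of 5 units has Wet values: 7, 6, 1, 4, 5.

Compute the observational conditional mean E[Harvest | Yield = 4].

9

Observing Yield=4 restricts to units where Yield's equation naturally yields 4: Wet ∈ {7, 6, 4, 5}. In that subpopulation Harvest = 9, 9, 9, 9, mean 9.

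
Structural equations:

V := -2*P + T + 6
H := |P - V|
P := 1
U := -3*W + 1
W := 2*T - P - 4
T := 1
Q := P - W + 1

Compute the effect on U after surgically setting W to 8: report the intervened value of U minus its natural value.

Intervening sets W = 8 and removes its equation (W := 2*T - P - 4).
U = -3*W + 1  [with W=8]  = -23
Without intervention: W = 2*T - P - 4  [with T=1, P=1]  = -3; U = -3*W + 1  [with W=-3]  = 10.
Change = -23 − 10 = -33.

-33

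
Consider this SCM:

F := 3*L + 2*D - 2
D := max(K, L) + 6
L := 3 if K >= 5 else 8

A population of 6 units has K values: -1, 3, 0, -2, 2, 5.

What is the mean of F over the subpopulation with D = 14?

E[F|D=14] averages over only the 5 units with D=14 (K = -1, 3, 0, -2, 2): F = 50, 50, 50, 50, 50, mean 50.

50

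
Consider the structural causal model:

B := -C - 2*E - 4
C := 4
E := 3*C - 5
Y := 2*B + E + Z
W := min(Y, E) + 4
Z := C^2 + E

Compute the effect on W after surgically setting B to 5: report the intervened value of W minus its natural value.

The intervention breaks the incoming arrows to B: B := -C - 2*E - 4 no longer applies, and B = 5.
E = 3*C - 5  [with C=4]  = 7
Z = C^2 + E  [with C=4, E=7]  = 23
Y = 2*B + E + Z  [with B=5, E=7, Z=23]  = 40
W = min(Y, E) + 4  [with Y=40, E=7]  = 11
Without intervention: E = 3*C - 5  [with C=4]  = 7; B = -C - 2*E - 4  [with C=4, E=7]  = -22; Z = C^2 + E  [with C=4, E=7]  = 23; Y = 2*B + E + Z  [with B=-22, E=7, Z=23]  = -14; W = min(Y, E) + 4  [with Y=-14, E=7]  = -10.
Change = 11 − (-10) = 21.

21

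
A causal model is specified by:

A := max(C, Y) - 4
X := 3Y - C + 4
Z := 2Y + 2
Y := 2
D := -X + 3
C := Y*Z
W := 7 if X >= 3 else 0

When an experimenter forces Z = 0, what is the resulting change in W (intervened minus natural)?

7

Under do(Z=0), the mechanism Z := 2Y + 2 is discarded; Z is fixed at 0.
C = Y*Z  [with Y=2, Z=0]  = 0
X = 3Y - C + 4  [with Y=2, C=0]  = 10
W = 7 if X >= 3 else 0  [with X=10]  = 7
Without intervention: Z = 2Y + 2  [with Y=2]  = 6; C = Y*Z  [with Y=2, Z=6]  = 12; X = 3Y - C + 4  [with Y=2, C=12]  = -2; W = 7 if X >= 3 else 0  [with X=-2]  = 0.
Change = 7 − 0 = 7.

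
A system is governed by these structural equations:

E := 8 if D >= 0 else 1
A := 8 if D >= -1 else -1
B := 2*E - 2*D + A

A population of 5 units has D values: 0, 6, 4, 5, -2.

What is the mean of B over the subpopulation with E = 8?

16.5

E[B|E=8] averages over only the 4 units with E=8 (D = 0, 6, 4, 5): B = 24, 12, 16, 14, mean 16.5.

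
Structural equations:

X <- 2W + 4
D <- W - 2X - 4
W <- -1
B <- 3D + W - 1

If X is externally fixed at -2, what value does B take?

Under do(X=-2), the mechanism X <- 2W + 4 is discarded; X is fixed at -2.
D = W - 2X - 4  [with W=-1, X=-2]  = -1
B = 3D + W - 1  [with D=-1, W=-1]  = -5

-5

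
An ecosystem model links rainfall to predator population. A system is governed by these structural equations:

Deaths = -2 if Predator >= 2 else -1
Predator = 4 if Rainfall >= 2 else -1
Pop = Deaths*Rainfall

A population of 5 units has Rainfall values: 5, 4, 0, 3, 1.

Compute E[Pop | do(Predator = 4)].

Under do(Predator=4), Predator's equation is replaced by Predator=4 for every unit. Per-unit Pop: -10, -8, 0, -6, -2. Mean = -5.2.

-5.2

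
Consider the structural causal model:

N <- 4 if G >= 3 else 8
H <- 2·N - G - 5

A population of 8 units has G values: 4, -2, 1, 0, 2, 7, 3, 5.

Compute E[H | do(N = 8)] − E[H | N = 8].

-2.25

Every unit gets N=8 under the intervention. H values become 7, 13, 10, 11, 9, 4, 8, 6; E[H|do(N=8)] = 8.5.
Observing N=8 restricts to units where N's equation naturally yields 8: G ∈ {-2, 1, 0, 2}. In that subpopulation H = 13, 10, 11, 9, mean 10.75.
Difference = 8.5 − 10.75 = -2.25.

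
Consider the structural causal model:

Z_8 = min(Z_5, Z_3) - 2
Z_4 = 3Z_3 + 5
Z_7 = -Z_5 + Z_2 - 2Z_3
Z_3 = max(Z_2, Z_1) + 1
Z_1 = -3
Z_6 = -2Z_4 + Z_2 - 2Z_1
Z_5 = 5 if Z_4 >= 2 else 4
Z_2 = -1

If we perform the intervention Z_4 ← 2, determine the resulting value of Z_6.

1

Under do(Z_4=2), the mechanism Z_4 = 3Z_3 + 5 is discarded; Z_4 is fixed at 2.
Z_6 = -2Z_4 + Z_2 - 2Z_1  [with Z_4=2, Z_2=-1, Z_1=-3]  = 1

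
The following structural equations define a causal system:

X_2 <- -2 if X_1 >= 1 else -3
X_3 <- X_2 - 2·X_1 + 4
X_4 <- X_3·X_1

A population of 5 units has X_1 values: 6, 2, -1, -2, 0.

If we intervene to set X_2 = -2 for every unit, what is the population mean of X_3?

do(X_2=-2) breaks X_2's dependence on X_1. With X_2=-2 fixed, X_3 across the units is -10, -2, 4, 6, 2, mean 0.

0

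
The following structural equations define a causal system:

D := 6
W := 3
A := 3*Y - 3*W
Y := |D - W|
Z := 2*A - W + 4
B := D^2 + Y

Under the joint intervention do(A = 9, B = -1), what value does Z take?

19

Setting A = 9, B = -1 by intervention discards those variables' equations.
Z = 2*A - W + 4  [with A=9, W=3]  = 19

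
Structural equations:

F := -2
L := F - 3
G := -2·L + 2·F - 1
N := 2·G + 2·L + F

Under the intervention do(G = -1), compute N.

The intervention breaks the incoming arrows to G: G := -2·L + 2·F - 1 no longer applies, and G = -1.
L = F - 3  [with F=-2]  = -5
N = 2·G + 2·L + F  [with G=-1, L=-5, F=-2]  = -14

-14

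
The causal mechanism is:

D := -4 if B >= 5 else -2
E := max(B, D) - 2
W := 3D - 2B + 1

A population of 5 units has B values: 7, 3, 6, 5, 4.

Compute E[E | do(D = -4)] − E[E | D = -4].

do(D=-4) breaks D's dependence on B. With D=-4 fixed, E across the units is 5, 1, 4, 3, 2, mean 3.
Observing D=-4 restricts to units where D's equation naturally yields -4: B ∈ {7, 6, 5}. In that subpopulation E = 5, 4, 3, mean 4.
Difference = 3 − 4 = -1.

-1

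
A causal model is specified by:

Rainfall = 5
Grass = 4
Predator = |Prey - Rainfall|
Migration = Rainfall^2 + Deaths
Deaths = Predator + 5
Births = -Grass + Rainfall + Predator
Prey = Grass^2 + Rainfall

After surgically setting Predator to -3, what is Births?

-2

Intervening sets Predator = -3 and removes its equation (Predator = |Prey - Rainfall|).
Births = -Grass + Rainfall + Predator  [with Grass=4, Rainfall=5, Predator=-3]  = -2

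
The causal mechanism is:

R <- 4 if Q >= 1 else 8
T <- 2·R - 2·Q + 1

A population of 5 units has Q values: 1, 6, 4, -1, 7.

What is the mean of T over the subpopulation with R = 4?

0

Conditioning on R=4 selects the 4 unit(s) with Q ∈ {1, 6, 4, 7}. Their T values: 7, -3, 1, -5. Mean = 0.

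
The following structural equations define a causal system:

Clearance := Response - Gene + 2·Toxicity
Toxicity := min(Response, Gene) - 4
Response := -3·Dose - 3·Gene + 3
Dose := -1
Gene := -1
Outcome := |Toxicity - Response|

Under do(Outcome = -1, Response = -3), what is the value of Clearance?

-16

Under do(Outcome = -1, Response = -3), each intervened variable's structural equation is replaced by its fixed value.
Toxicity = min(Response, Gene) - 4  [with Response=-3, Gene=-1]  = -7
Clearance = Response - Gene + 2·Toxicity  [with Response=-3, Gene=-1, Toxicity=-7]  = -16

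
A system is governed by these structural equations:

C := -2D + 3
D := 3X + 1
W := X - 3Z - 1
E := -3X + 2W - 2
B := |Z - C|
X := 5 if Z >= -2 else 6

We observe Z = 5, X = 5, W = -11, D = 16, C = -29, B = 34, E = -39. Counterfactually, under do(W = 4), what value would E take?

-9

The intervention breaks the incoming arrows to W: W := X - 3Z - 1 no longer applies, and W = 4.
X = 5 if Z >= -2 else 6  [with Z=5]  = 5
E = -3X + 2W - 2  [with X=5, W=4]  = -9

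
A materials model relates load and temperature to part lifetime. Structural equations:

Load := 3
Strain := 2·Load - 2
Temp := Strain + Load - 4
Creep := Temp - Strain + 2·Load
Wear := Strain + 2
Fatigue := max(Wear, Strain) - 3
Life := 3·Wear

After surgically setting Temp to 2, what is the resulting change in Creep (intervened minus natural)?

-1

The intervention breaks the incoming arrows to Temp: Temp := Strain + Load - 4 no longer applies, and Temp = 2.
Strain = 2·Load - 2  [with Load=3]  = 4
Creep = Temp - Strain + 2·Load  [with Temp=2, Strain=4, Load=3]  = 4
Without intervention: Strain = 2·Load - 2  [with Load=3]  = 4; Temp = Strain + Load - 4  [with Strain=4, Load=3]  = 3; Creep = Temp - Strain + 2·Load  [with Temp=3, Strain=4, Load=3]  = 5.
Change = 4 − 5 = -1.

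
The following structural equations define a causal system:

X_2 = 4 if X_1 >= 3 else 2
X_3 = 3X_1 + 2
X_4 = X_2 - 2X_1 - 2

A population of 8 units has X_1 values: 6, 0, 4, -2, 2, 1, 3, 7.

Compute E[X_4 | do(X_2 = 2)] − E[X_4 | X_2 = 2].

-4.75

do(X_2=2) breaks X_2's dependence on X_1. With X_2=2 fixed, X_4 across the units is -12, 0, -8, 4, -4, -2, -6, -14, mean -5.25.
Conditioning on X_2=2 selects the 4 unit(s) with X_1 ∈ {0, -2, 2, 1}. Their X_4 values: 0, 4, -4, -2. Mean = -0.5.
Difference = -5.25 − (-0.5) = -4.75.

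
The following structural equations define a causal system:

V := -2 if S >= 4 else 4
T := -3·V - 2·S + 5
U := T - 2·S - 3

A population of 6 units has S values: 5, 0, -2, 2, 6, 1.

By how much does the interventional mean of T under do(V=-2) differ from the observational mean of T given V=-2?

7

The intervention sets V=-2 in all 6 units regardless of S. Recomputing T per unit gives 1, 11, 15, 7, -1, 9; average 7.
Conditioning on V=-2 selects the 2 unit(s) with S ∈ {5, 6}. Their T values: 1, -1. Mean = 0.
Difference = 7 − 0 = 7.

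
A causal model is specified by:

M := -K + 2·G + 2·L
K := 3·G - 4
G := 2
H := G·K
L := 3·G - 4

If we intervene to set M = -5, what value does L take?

Under do(M=-5), the mechanism M := -K + 2·G + 2·L is discarded; M is fixed at -5.
Since L is not a descendant of the intervened variable, it is unaffected.
L = 3·G - 4  [with G=2]  = 2

2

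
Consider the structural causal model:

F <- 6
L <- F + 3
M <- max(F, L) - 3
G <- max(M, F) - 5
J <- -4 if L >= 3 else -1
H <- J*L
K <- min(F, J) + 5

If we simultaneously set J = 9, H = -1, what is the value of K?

11

Under do(J = 9, H = -1), each intervened variable's structural equation is replaced by its fixed value.
K = min(F, J) + 5  [with F=6, J=9]  = 11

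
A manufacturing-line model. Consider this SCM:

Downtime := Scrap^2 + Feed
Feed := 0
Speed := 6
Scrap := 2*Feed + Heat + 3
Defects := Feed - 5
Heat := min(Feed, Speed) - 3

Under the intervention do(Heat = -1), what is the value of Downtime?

4

The intervention breaks the incoming arrows to Heat: Heat := min(Feed, Speed) - 3 no longer applies, and Heat = -1.
Scrap = 2*Feed + Heat + 3  [with Feed=0, Heat=-1]  = 2
Downtime = Scrap^2 + Feed  [with Scrap=2, Feed=0]  = 4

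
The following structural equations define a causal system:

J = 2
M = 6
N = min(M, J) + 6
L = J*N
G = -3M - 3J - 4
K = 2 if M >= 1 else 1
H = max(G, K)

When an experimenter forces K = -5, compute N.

do(K=-5) replaces the equation K = 2 if M >= 1 else 1 with the constant K = -5.
N is not downstream of the intervention, so its value is determined by the original equations.
N = min(M, J) + 6  [with M=6, J=2]  = 8

8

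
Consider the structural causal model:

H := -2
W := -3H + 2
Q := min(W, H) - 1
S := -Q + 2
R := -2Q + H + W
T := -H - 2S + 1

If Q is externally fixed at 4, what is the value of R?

do(Q=4) replaces the equation Q := min(W, H) - 1 with the constant Q = 4.
W = -3H + 2  [with H=-2]  = 8
R = -2Q + H + W  [with Q=4, H=-2, W=8]  = -2

-2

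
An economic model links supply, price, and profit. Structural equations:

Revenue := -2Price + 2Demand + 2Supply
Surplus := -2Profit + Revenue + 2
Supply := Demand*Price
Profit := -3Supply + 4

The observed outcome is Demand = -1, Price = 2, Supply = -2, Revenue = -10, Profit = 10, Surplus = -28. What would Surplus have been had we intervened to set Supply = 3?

12

The intervention breaks the incoming arrows to Supply: Supply := Demand*Price no longer applies, and Supply = 3.
Revenue = -2Price + 2Demand + 2Supply  [with Price=2, Demand=-1, Supply=3]  = 0
Profit = -3Supply + 4  [with Supply=3]  = -5
Surplus = -2Profit + Revenue + 2  [with Profit=-5, Revenue=0]  = 12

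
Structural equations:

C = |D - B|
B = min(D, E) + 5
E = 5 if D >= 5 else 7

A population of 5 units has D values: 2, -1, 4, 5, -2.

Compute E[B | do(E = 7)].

6.6

The intervention sets E=7 in all 5 units regardless of D. Recomputing B per unit gives 7, 4, 9, 10, 3; average 6.6.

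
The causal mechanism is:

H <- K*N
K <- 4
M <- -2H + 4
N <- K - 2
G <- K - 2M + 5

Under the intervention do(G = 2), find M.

-12

The intervention breaks the incoming arrows to G: G <- K - 2M + 5 no longer applies, and G = 2.
Since M is not a descendant of the intervened variable, it is unaffected.
N = K - 2  [with K=4]  = 2
H = K*N  [with K=4, N=2]  = 8
M = -2H + 4  [with H=8]  = -12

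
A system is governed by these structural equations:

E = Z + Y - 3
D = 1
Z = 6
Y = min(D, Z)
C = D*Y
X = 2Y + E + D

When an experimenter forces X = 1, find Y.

do(X=1) replaces the equation X = 2Y + E + D with the constant X = 1.
Y is not downstream of the intervention, so its value is determined by the original equations.
Y = min(D, Z)  [with D=1, Z=6]  = 1

1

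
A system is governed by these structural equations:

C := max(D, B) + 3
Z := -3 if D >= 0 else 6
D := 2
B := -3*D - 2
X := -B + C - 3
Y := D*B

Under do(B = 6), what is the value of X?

do(B=6) replaces the equation B := -3*D - 2 with the constant B = 6.
C = max(D, B) + 3  [with D=2, B=6]  = 9
X = -B + C - 3  [with B=6, C=9]  = 0

0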